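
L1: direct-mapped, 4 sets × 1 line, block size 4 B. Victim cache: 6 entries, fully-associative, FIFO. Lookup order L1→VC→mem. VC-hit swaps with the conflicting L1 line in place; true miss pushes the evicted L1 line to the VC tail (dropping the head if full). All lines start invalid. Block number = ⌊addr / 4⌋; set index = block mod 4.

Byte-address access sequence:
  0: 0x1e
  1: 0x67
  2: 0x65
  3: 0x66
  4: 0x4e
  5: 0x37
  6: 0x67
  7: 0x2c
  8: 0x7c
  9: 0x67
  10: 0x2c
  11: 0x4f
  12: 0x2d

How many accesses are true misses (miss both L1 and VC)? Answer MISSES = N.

#0 0x1e→b7/s3 MISS; vc=[]
#1 0x67→b25/s1 MISS; vc=[]
#2 0x65→b25/s1 L1-HIT; vc=[]
#3 0x66→b25/s1 L1-HIT; vc=[]
#4 0x4e→b19/s3 MISS; vc=[7]
#5 0x37→b13/s1 MISS; vc=[7,25]
#6 0x67→b25/s1 VC-HIT; vc=[7,13]
#7 0x2c→b11/s3 MISS; vc=[7,13,19]
#8 0x7c→b31/s3 MISS; vc=[7,13,19,11]
#9 0x67→b25/s1 L1-HIT; vc=[7,13,19,11]
#10 0x2c→b11/s3 VC-HIT; vc=[7,13,19,31]
#11 0x4f→b19/s3 VC-HIT; vc=[7,13,11,31]
#12 0x2d→b11/s3 VC-HIT; vc=[7,13,19,31]

MISSES = 6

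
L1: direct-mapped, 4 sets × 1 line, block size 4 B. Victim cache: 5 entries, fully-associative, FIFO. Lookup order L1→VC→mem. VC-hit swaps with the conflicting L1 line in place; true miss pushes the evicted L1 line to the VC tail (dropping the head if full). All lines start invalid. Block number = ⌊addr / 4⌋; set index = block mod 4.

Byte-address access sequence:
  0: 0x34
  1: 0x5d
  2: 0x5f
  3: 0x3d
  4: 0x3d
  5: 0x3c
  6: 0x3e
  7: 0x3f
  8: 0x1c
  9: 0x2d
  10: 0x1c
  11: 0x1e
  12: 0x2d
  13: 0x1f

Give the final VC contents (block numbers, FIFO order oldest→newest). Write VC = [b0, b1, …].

#0 0x34→b13/s1 MISS; vc=[]
#1 0x5d→b23/s3 MISS; vc=[]
#2 0x5f→b23/s3 L1-HIT; vc=[]
#3 0x3d→b15/s3 MISS; vc=[23]
#4 0x3d→b15/s3 L1-HIT; vc=[23]
#5 0x3c→b15/s3 L1-HIT; vc=[23]
#6 0x3e→b15/s3 L1-HIT; vc=[23]
#7 0x3f→b15/s3 L1-HIT; vc=[23]
#8 0x1c→b7/s3 MISS; vc=[23,15]
#9 0x2d→b11/s3 MISS; vc=[23,15,7]
#10 0x1c→b7/s3 VC-HIT; vc=[23,15,11]
#11 0x1e→b7/s3 L1-HIT; vc=[23,15,11]
#12 0x2d→b11/s3 VC-HIT; vc=[23,15,7]
#13 0x1f→b7/s3 VC-HIT; vc=[23,15,11]

VC = [23, 15, 11]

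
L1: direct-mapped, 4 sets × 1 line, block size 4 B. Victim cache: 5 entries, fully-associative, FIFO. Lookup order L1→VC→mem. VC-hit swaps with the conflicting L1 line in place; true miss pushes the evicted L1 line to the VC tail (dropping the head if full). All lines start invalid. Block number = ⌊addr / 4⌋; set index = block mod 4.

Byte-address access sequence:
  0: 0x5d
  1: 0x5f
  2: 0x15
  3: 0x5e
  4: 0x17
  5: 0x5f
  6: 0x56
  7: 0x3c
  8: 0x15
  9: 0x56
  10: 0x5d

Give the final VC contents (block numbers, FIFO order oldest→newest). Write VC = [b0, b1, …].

0: 0x5d (blk 23, set 3) → MISS  vc=[]
1: 0x5f (blk 23, set 3) → L1-HIT  vc=[]
2: 0x15 (blk 5, set 1) → MISS  vc=[]
3: 0x5e (blk 23, set 3) → L1-HIT  vc=[]
4: 0x17 (blk 5, set 1) → L1-HIT  vc=[]
5: 0x5f (blk 23, set 3) → L1-HIT  vc=[]
6: 0x56 (blk 21, set 1) → MISS  vc=[5]
7: 0x3c (blk 15, set 3) → MISS  vc=[5, 23]
8: 0x15 (blk 5, set 1) → VC-HIT  vc=[21, 23]
9: 0x56 (blk 21, set 1) → VC-HIT  vc=[5, 23]
10: 0x5d (blk 23, set 3) → VC-HIT  vc=[5, 15]

VC = [5, 15]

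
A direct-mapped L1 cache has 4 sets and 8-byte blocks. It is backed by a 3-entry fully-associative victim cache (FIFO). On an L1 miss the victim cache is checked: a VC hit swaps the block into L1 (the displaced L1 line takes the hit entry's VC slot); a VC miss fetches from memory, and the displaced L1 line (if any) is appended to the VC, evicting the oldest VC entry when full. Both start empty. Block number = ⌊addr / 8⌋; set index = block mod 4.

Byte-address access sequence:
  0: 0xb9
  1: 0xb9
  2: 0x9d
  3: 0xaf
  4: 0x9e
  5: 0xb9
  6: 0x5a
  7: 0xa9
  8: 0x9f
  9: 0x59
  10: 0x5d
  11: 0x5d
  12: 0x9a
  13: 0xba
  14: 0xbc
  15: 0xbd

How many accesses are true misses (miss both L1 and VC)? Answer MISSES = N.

MISSES = 4

#0 0xb9→b23/s3 MISS; vc=[]
#1 0xb9→b23/s3 L1-HIT; vc=[]
#2 0x9d→b19/s3 MISS; vc=[23]
#3 0xaf→b21/s1 MISS; vc=[23]
#4 0x9e→b19/s3 L1-HIT; vc=[23]
#5 0xb9→b23/s3 VC-HIT; vc=[19]
#6 0x5a→b11/s3 MISS; vc=[19,23]
#7 0xa9→b21/s1 L1-HIT; vc=[19,23]
#8 0x9f→b19/s3 VC-HIT; vc=[11,23]
#9 0x59→b11/s3 VC-HIT; vc=[19,23]
#10 0x5d→b11/s3 L1-HIT; vc=[19,23]
#11 0x5d→b11/s3 L1-HIT; vc=[19,23]
#12 0x9a→b19/s3 VC-HIT; vc=[11,23]
#13 0xba→b23/s3 VC-HIT; vc=[11,19]
#14 0xbc→b23/s3 L1-HIT; vc=[11,19]
#15 0xbd→b23/s3 L1-HIT; vc=[11,19]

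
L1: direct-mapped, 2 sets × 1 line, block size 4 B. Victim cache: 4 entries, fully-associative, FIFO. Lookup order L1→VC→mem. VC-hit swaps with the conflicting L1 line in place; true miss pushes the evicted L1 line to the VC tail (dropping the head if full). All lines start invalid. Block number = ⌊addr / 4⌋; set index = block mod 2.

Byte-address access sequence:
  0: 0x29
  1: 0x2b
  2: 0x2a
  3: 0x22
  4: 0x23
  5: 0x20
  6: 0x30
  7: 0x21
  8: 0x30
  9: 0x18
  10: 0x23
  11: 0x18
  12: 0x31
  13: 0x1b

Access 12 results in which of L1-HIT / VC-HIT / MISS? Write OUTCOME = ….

0: 0x29 (blk 10, set 0) → MISS  vc=[]
1: 0x2b (blk 10, set 0) → L1-HIT  vc=[]
2: 0x2a (blk 10, set 0) → L1-HIT  vc=[]
3: 0x22 (blk 8, set 0) → MISS  vc=[10]
4: 0x23 (blk 8, set 0) → L1-HIT  vc=[10]
5: 0x20 (blk 8, set 0) → L1-HIT  vc=[10]
6: 0x30 (blk 12, set 0) → MISS  vc=[10, 8]
7: 0x21 (blk 8, set 0) → VC-HIT  vc=[10, 12]
8: 0x30 (blk 12, set 0) → VC-HIT  vc=[10, 8]
9: 0x18 (blk 6, set 0) → MISS  vc=[10, 8, 12]
10: 0x23 (blk 8, set 0) → VC-HIT  vc=[10, 6, 12]
11: 0x18 (blk 6, set 0) → VC-HIT  vc=[10, 8, 12]
12: 0x31 (blk 12, set 0) → VC-HIT  vc=[10, 8, 6]
13: 0x1b (blk 6, set 0) → VC-HIT  vc=[10, 8, 12]

OUTCOME = VC-HIT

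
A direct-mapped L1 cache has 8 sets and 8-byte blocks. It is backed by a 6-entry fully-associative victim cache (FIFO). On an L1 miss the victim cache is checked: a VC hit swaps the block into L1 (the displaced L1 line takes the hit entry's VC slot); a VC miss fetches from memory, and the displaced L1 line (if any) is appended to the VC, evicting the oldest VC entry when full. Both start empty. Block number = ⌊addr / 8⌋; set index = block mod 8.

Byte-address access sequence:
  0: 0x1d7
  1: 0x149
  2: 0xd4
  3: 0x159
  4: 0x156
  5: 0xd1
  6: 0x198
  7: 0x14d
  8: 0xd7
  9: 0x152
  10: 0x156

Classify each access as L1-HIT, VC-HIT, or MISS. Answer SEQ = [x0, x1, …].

SEQ = [MISS, MISS, MISS, MISS, MISS, VC-HIT, MISS, L1-HIT, L1-HIT, VC-HIT, L1-HIT]

#0 0x1d7→b58/s2 MISS; vc=[]
#1 0x149→b41/s1 MISS; vc=[]
#2 0xd4→b26/s2 MISS; vc=[58]
#3 0x159→b43/s3 MISS; vc=[58]
#4 0x156→b42/s2 MISS; vc=[58,26]
#5 0xd1→b26/s2 VC-HIT; vc=[58,42]
#6 0x198→b51/s3 MISS; vc=[58,42,43]
#7 0x14d→b41/s1 L1-HIT; vc=[58,42,43]
#8 0xd7→b26/s2 L1-HIT; vc=[58,42,43]
#9 0x152→b42/s2 VC-HIT; vc=[58,26,43]
#10 0x156→b42/s2 L1-HIT; vc=[58,26,43]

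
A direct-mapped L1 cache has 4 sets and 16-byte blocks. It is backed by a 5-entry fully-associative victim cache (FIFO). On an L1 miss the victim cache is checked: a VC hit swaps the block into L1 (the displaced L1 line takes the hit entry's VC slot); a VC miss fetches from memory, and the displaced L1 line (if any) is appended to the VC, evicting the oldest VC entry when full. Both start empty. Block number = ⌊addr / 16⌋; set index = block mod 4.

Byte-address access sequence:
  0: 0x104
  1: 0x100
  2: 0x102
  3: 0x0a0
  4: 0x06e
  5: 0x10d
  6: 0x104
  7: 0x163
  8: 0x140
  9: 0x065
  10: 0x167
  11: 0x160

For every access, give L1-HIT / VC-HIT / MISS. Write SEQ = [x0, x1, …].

SEQ = [MISS, L1-HIT, L1-HIT, MISS, MISS, L1-HIT, L1-HIT, MISS, MISS, VC-HIT, VC-HIT, L1-HIT]

  [0] addr=0x104 blk=16 s=0: MISS | VC []
  [1] addr=0x100 blk=16 s=0: L1-HIT | VC []
  [2] addr=0x102 blk=16 s=0: L1-HIT | VC []
  [3] addr=0xa0 blk=10 s=2: MISS | VC []
  [4] addr=0x6e blk=6 s=2: MISS | VC [10]
  [5] addr=0x10d blk=16 s=0: L1-HIT | VC [10]
  [6] addr=0x104 blk=16 s=0: L1-HIT | VC [10]
  [7] addr=0x163 blk=22 s=2: MISS | VC [10, 6]
  [8] addr=0x140 blk=20 s=0: MISS | VC [10, 6, 16]
  [9] addr=0x65 blk=6 s=2: VC-HIT | VC [10, 22, 16]
  [10] addr=0x167 blk=22 s=2: VC-HIT | VC [10, 6, 16]
  [11] addr=0x160 blk=22 s=2: L1-HIT | VC [10, 6, 16]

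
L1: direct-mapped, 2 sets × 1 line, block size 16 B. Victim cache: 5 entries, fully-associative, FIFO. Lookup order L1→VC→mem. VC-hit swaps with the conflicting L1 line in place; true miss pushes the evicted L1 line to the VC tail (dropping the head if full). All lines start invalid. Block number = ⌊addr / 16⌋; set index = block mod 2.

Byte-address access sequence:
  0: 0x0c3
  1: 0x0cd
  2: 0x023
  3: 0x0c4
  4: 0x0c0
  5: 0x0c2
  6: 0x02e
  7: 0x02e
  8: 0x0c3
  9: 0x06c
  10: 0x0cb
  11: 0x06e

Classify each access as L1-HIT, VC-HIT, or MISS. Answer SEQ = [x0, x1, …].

SEQ = [MISS, L1-HIT, MISS, VC-HIT, L1-HIT, L1-HIT, VC-HIT, L1-HIT, VC-HIT, MISS, VC-HIT, VC-HIT]

  [0] addr=0xc3 blk=12 s=0: MISS | VC []
  [1] addr=0xcd blk=12 s=0: L1-HIT | VC []
  [2] addr=0x23 blk=2 s=0: MISS | VC [12]
  [3] addr=0xc4 blk=12 s=0: VC-HIT | VC [2]
  [4] addr=0xc0 blk=12 s=0: L1-HIT | VC [2]
  [5] addr=0xc2 blk=12 s=0: L1-HIT | VC [2]
  [6] addr=0x2e blk=2 s=0: VC-HIT | VC [12]
  [7] addr=0x2e blk=2 s=0: L1-HIT | VC [12]
  [8] addr=0xc3 blk=12 s=0: VC-HIT | VC [2]
  [9] addr=0x6c blk=6 s=0: MISS | VC [2, 12]
  [10] addr=0xcb blk=12 s=0: VC-HIT | VC [2, 6]
  [11] addr=0x6e blk=6 s=0: VC-HIT | VC [2, 12]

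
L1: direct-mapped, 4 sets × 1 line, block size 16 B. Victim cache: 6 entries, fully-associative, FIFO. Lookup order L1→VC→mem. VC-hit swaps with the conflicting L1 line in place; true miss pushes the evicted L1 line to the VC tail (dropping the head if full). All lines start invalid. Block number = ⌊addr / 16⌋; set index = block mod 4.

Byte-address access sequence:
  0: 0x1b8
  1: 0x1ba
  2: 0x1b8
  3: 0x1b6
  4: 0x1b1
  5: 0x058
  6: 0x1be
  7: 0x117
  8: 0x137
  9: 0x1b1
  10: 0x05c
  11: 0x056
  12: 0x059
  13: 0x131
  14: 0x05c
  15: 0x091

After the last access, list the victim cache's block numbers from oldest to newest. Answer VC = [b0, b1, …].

VC = [17, 27, 5]

#0 0x1b8→b27/s3 MISS; vc=[]
#1 0x1ba→b27/s3 L1-HIT; vc=[]
#2 0x1b8→b27/s3 L1-HIT; vc=[]
#3 0x1b6→b27/s3 L1-HIT; vc=[]
#4 0x1b1→b27/s3 L1-HIT; vc=[]
#5 0x58→b5/s1 MISS; vc=[]
#6 0x1be→b27/s3 L1-HIT; vc=[]
#7 0x117→b17/s1 MISS; vc=[5]
#8 0x137→b19/s3 MISS; vc=[5,27]
#9 0x1b1→b27/s3 VC-HIT; vc=[5,19]
#10 0x5c→b5/s1 VC-HIT; vc=[17,19]
#11 0x56→b5/s1 L1-HIT; vc=[17,19]
#12 0x59→b5/s1 L1-HIT; vc=[17,19]
#13 0x131→b19/s3 VC-HIT; vc=[17,27]
#14 0x5c→b5/s1 L1-HIT; vc=[17,27]
#15 0x91→b9/s1 MISS; vc=[17,27,5]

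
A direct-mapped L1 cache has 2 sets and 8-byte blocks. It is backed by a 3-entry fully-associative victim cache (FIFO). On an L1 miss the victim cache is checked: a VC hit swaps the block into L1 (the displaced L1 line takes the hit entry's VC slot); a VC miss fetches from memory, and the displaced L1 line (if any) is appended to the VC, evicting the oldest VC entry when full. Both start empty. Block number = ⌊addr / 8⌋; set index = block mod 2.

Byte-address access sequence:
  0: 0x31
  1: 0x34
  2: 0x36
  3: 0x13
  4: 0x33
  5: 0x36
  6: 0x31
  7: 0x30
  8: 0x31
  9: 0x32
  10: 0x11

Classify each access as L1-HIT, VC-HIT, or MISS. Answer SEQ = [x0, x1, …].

SEQ = [MISS, L1-HIT, L1-HIT, MISS, VC-HIT, L1-HIT, L1-HIT, L1-HIT, L1-HIT, L1-HIT, VC-HIT]

#0 0x31→b6/s0 MISS; vc=[]
#1 0x34→b6/s0 L1-HIT; vc=[]
#2 0x36→b6/s0 L1-HIT; vc=[]
#3 0x13→b2/s0 MISS; vc=[6]
#4 0x33→b6/s0 VC-HIT; vc=[2]
#5 0x36→b6/s0 L1-HIT; vc=[2]
#6 0x31→b6/s0 L1-HIT; vc=[2]
#7 0x30→b6/s0 L1-HIT; vc=[2]
#8 0x31→b6/s0 L1-HIT; vc=[2]
#9 0x32→b6/s0 L1-HIT; vc=[2]
#10 0x11→b2/s0 VC-HIT; vc=[6]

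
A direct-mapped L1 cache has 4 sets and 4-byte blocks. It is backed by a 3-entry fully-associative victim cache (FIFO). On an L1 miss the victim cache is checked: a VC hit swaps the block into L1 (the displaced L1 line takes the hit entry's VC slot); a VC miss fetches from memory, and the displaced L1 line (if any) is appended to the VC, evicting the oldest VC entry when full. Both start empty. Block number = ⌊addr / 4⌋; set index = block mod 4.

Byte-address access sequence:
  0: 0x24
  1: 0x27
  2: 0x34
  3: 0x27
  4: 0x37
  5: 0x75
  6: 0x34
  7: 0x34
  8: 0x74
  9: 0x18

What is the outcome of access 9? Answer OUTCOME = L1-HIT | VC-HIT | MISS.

#0 0x24→b9/s1 MISS; vc=[]
#1 0x27→b9/s1 L1-HIT; vc=[]
#2 0x34→b13/s1 MISS; vc=[9]
#3 0x27→b9/s1 VC-HIT; vc=[13]
#4 0x37→b13/s1 VC-HIT; vc=[9]
#5 0x75→b29/s1 MISS; vc=[9,13]
#6 0x34→b13/s1 VC-HIT; vc=[9,29]
#7 0x34→b13/s1 L1-HIT; vc=[9,29]
#8 0x74→b29/s1 VC-HIT; vc=[9,13]
#9 0x18→b6/s2 MISS; vc=[9,13]

OUTCOME = MISS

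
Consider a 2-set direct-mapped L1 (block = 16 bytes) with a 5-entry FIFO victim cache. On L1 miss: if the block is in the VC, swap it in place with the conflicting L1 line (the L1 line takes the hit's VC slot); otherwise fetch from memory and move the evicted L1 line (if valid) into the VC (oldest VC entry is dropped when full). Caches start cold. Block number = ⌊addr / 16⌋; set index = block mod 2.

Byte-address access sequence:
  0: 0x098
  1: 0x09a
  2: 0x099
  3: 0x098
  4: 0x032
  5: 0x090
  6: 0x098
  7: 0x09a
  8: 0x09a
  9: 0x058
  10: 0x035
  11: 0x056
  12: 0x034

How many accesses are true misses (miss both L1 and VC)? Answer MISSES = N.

0: 0x98 (blk 9, set 1) → MISS  vc=[]
1: 0x9a (blk 9, set 1) → L1-HIT  vc=[]
2: 0x99 (blk 9, set 1) → L1-HIT  vc=[]
3: 0x98 (blk 9, set 1) → L1-HIT  vc=[]
4: 0x32 (blk 3, set 1) → MISS  vc=[9]
5: 0x90 (blk 9, set 1) → VC-HIT  vc=[3]
6: 0x98 (blk 9, set 1) → L1-HIT  vc=[3]
7: 0x9a (blk 9, set 1) → L1-HIT  vc=[3]
8: 0x9a (blk 9, set 1) → L1-HIT  vc=[3]
9: 0x58 (blk 5, set 1) → MISS  vc=[3, 9]
10: 0x35 (blk 3, set 1) → VC-HIT  vc=[5, 9]
11: 0x56 (blk 5, set 1) → VC-HIT  vc=[3, 9]
12: 0x34 (blk 3, set 1) → VC-HIT  vc=[5, 9]

MISSES = 3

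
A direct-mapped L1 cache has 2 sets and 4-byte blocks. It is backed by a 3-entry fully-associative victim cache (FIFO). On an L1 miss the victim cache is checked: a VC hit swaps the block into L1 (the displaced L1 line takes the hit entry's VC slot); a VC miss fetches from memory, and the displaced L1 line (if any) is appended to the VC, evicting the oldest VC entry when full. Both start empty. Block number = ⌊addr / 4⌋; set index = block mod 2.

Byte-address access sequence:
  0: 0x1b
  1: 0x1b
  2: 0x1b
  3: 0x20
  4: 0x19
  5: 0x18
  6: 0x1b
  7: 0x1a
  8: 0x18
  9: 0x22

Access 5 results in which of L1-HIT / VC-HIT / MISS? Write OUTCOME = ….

#0 0x1b→b6/s0 MISS; vc=[]
#1 0x1b→b6/s0 L1-HIT; vc=[]
#2 0x1b→b6/s0 L1-HIT; vc=[]
#3 0x20→b8/s0 MISS; vc=[6]
#4 0x19→b6/s0 VC-HIT; vc=[8]
#5 0x18→b6/s0 L1-HIT; vc=[8]
#6 0x1b→b6/s0 L1-HIT; vc=[8]
#7 0x1a→b6/s0 L1-HIT; vc=[8]
#8 0x18→b6/s0 L1-HIT; vc=[8]
#9 0x22→b8/s0 VC-HIT; vc=[6]

OUTCOME = L1-HIT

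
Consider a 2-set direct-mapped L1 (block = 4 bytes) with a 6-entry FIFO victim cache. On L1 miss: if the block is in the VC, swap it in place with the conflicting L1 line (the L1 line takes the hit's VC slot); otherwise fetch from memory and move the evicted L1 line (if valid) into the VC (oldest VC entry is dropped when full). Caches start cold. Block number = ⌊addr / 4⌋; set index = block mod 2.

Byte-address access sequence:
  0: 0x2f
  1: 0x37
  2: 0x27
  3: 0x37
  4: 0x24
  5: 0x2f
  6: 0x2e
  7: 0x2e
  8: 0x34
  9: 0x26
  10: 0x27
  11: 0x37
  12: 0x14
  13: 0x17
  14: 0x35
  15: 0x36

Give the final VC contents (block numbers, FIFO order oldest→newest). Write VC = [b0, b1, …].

  [0] addr=0x2f blk=11 s=1: MISS | VC []
  [1] addr=0x37 blk=13 s=1: MISS | VC [11]
  [2] addr=0x27 blk=9 s=1: MISS | VC [11, 13]
  [3] addr=0x37 blk=13 s=1: VC-HIT | VC [11, 9]
  [4] addr=0x24 blk=9 s=1: VC-HIT | VC [11, 13]
  [5] addr=0x2f blk=11 s=1: VC-HIT | VC [9, 13]
  [6] addr=0x2e blk=11 s=1: L1-HIT | VC [9, 13]
  [7] addr=0x2e blk=11 s=1: L1-HIT | VC [9, 13]
  [8] addr=0x34 blk=13 s=1: VC-HIT | VC [9, 11]
  [9] addr=0x26 blk=9 s=1: VC-HIT | VC [13, 11]
  [10] addr=0x27 blk=9 s=1: L1-HIT | VC [13, 11]
  [11] addr=0x37 blk=13 s=1: VC-HIT | VC [9, 11]
  [12] addr=0x14 blk=5 s=1: MISS | VC [9, 11, 13]
  [13] addr=0x17 blk=5 s=1: L1-HIT | VC [9, 11, 13]
  [14] addr=0x35 blk=13 s=1: VC-HIT | VC [9, 11, 5]
  [15] addr=0x36 blk=13 s=1: L1-HIT | VC [9, 11, 5]

VC = [9, 11, 5]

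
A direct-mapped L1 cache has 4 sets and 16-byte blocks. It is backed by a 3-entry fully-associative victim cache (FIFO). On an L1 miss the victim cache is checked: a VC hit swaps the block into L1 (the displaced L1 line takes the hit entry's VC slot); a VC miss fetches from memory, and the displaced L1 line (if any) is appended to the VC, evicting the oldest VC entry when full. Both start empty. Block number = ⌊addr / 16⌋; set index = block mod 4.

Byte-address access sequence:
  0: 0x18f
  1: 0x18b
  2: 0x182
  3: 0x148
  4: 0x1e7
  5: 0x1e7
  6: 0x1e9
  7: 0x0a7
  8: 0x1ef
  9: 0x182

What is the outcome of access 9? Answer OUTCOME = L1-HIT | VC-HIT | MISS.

0: 0x18f (blk 24, set 0) → MISS  vc=[]
1: 0x18b (blk 24, set 0) → L1-HIT  vc=[]
2: 0x182 (blk 24, set 0) → L1-HIT  vc=[]
3: 0x148 (blk 20, set 0) → MISS  vc=[24]
4: 0x1e7 (blk 30, set 2) → MISS  vc=[24]
5: 0x1e7 (blk 30, set 2) → L1-HIT  vc=[24]
6: 0x1e9 (blk 30, set 2) → L1-HIT  vc=[24]
7: 0xa7 (blk 10, set 2) → MISS  vc=[24, 30]
8: 0x1ef (blk 30, set 2) → VC-HIT  vc=[24, 10]
9: 0x182 (blk 24, set 0) → VC-HIT  vc=[20, 10]

OUTCOME = VC-HIT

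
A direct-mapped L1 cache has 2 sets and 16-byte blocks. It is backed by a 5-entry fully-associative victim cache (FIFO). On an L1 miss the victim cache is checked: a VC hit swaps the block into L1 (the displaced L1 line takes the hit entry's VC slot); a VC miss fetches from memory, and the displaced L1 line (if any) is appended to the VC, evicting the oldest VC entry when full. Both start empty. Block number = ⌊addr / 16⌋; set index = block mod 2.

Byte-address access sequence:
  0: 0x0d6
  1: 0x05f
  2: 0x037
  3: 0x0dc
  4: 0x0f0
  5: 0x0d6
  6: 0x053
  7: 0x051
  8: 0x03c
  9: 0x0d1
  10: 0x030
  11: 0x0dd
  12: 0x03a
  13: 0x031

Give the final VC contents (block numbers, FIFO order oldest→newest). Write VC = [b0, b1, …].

  [0] addr=0xd6 blk=13 s=1: MISS | VC []
  [1] addr=0x5f blk=5 s=1: MISS | VC [13]
  [2] addr=0x37 blk=3 s=1: MISS | VC [13, 5]
  [3] addr=0xdc blk=13 s=1: VC-HIT | VC [3, 5]
  [4] addr=0xf0 blk=15 s=1: MISS | VC [3, 5, 13]
  [5] addr=0xd6 blk=13 s=1: VC-HIT | VC [3, 5, 15]
  [6] addr=0x53 blk=5 s=1: VC-HIT | VC [3, 13, 15]
  [7] addr=0x51 blk=5 s=1: L1-HIT | VC [3, 13, 15]
  [8] addr=0x3c blk=3 s=1: VC-HIT | VC [5, 13, 15]
  [9] addr=0xd1 blk=13 s=1: VC-HIT | VC [5, 3, 15]
  [10] addr=0x30 blk=3 s=1: VC-HIT | VC [5, 13, 15]
  [11] addr=0xdd blk=13 s=1: VC-HIT | VC [5, 3, 15]
  [12] addr=0x3a blk=3 s=1: VC-HIT | VC [5, 13, 15]
  [13] addr=0x31 blk=3 s=1: L1-HIT | VC [5, 13, 15]

VC = [5, 13, 15]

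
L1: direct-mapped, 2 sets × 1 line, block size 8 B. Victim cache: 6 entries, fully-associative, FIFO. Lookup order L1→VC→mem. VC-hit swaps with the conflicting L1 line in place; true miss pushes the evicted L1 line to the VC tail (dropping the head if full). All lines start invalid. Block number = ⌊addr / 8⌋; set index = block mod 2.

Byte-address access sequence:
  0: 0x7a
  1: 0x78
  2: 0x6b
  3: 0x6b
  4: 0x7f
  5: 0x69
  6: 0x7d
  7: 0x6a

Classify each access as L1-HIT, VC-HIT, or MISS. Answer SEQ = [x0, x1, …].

SEQ = [MISS, L1-HIT, MISS, L1-HIT, VC-HIT, VC-HIT, VC-HIT, VC-HIT]

  [0] addr=0x7a blk=15 s=1: MISS | VC []
  [1] addr=0x78 blk=15 s=1: L1-HIT | VC []
  [2] addr=0x6b blk=13 s=1: MISS | VC [15]
  [3] addr=0x6b blk=13 s=1: L1-HIT | VC [15]
  [4] addr=0x7f blk=15 s=1: VC-HIT | VC [13]
  [5] addr=0x69 blk=13 s=1: VC-HIT | VC [15]
  [6] addr=0x7d blk=15 s=1: VC-HIT | VC [13]
  [7] addr=0x6a blk=13 s=1: VC-HIT | VC [15]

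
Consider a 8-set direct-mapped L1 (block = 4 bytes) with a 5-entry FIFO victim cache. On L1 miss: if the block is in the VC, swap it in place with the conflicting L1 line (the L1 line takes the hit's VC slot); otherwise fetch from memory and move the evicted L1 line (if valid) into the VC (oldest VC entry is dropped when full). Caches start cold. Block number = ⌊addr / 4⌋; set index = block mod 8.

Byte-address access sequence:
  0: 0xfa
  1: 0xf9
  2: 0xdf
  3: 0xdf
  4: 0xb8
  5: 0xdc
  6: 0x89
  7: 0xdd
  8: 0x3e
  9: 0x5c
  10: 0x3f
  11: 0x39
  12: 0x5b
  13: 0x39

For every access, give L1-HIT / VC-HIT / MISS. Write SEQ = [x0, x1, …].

#0 0xfa→b62/s6 MISS; vc=[]
#1 0xf9→b62/s6 L1-HIT; vc=[]
#2 0xdf→b55/s7 MISS; vc=[]
#3 0xdf→b55/s7 L1-HIT; vc=[]
#4 0xb8→b46/s6 MISS; vc=[62]
#5 0xdc→b55/s7 L1-HIT; vc=[62]
#6 0x89→b34/s2 MISS; vc=[62]
#7 0xdd→b55/s7 L1-HIT; vc=[62]
#8 0x3e→b15/s7 MISS; vc=[62,55]
#9 0x5c→b23/s7 MISS; vc=[62,55,15]
#10 0x3f→b15/s7 VC-HIT; vc=[62,55,23]
#11 0x39→b14/s6 MISS; vc=[62,55,23,46]
#12 0x5b→b22/s6 MISS; vc=[62,55,23,46,14]
#13 0x39→b14/s6 VC-HIT; vc=[62,55,23,46,22]

SEQ = [MISS, L1-HIT, MISS, L1-HIT, MISS, L1-HIT, MISS, L1-HIT, MISS, MISS, VC-HIT, MISS, MISS, VC-HIT]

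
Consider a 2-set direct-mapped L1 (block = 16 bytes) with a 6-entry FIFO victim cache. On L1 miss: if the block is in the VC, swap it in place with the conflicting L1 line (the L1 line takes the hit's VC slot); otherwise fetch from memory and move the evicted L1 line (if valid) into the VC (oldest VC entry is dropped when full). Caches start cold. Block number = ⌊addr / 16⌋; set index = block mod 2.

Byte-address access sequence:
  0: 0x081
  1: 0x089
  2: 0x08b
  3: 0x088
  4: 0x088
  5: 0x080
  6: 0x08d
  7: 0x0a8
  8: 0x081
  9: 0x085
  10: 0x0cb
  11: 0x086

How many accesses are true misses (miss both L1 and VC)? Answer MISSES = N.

MISSES = 3

0: 0x81 (blk 8, set 0) → MISS  vc=[]
1: 0x89 (blk 8, set 0) → L1-HIT  vc=[]
2: 0x8b (blk 8, set 0) → L1-HIT  vc=[]
3: 0x88 (blk 8, set 0) → L1-HIT  vc=[]
4: 0x88 (blk 8, set 0) → L1-HIT  vc=[]
5: 0x80 (blk 8, set 0) → L1-HIT  vc=[]
6: 0x8d (blk 8, set 0) → L1-HIT  vc=[]
7: 0xa8 (blk 10, set 0) → MISS  vc=[8]
8: 0x81 (blk 8, set 0) → VC-HIT  vc=[10]
9: 0x85 (blk 8, set 0) → L1-HIT  vc=[10]
10: 0xcb (blk 12, set 0) → MISS  vc=[10, 8]
11: 0x86 (blk 8, set 0) → VC-HIT  vc=[10, 12]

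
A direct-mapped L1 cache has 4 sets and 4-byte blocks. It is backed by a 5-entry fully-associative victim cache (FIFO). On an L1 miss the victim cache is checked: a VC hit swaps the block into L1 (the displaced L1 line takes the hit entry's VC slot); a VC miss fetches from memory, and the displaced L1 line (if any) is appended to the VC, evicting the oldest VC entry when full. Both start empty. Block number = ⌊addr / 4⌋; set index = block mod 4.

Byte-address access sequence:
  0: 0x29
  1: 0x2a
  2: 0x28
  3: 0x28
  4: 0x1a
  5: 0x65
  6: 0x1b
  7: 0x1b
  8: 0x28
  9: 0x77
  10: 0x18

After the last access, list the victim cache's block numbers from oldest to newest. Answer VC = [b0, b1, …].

  [0] addr=0x29 blk=10 s=2: MISS | VC []
  [1] addr=0x2a blk=10 s=2: L1-HIT | VC []
  [2] addr=0x28 blk=10 s=2: L1-HIT | VC []
  [3] addr=0x28 blk=10 s=2: L1-HIT | VC []
  [4] addr=0x1a blk=6 s=2: MISS | VC [10]
  [5] addr=0x65 blk=25 s=1: MISS | VC [10]
  [6] addr=0x1b blk=6 s=2: L1-HIT | VC [10]
  [7] addr=0x1b blk=6 s=2: L1-HIT | VC [10]
  [8] addr=0x28 blk=10 s=2: VC-HIT | VC [6]
  [9] addr=0x77 blk=29 s=1: MISS | VC [6, 25]
  [10] addr=0x18 blk=6 s=2: VC-HIT | VC [10, 25]

VC = [10, 25]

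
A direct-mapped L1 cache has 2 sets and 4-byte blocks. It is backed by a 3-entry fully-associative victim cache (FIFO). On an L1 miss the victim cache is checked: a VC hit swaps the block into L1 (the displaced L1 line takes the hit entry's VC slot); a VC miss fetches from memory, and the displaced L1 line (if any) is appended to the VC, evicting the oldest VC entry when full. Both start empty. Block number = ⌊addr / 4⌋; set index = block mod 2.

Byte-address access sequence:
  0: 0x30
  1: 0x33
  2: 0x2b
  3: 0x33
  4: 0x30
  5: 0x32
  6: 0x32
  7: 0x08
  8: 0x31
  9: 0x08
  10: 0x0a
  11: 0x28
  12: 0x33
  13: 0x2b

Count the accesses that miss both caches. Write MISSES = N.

MISSES = 3

#0 0x30→b12/s0 MISS; vc=[]
#1 0x33→b12/s0 L1-HIT; vc=[]
#2 0x2b→b10/s0 MISS; vc=[12]
#3 0x33→b12/s0 VC-HIT; vc=[10]
#4 0x30→b12/s0 L1-HIT; vc=[10]
#5 0x32→b12/s0 L1-HIT; vc=[10]
#6 0x32→b12/s0 L1-HIT; vc=[10]
#7 0x8→b2/s0 MISS; vc=[10,12]
#8 0x31→b12/s0 VC-HIT; vc=[10,2]
#9 0x8→b2/s0 VC-HIT; vc=[10,12]
#10 0xa→b2/s0 L1-HIT; vc=[10,12]
#11 0x28→b10/s0 VC-HIT; vc=[2,12]
#12 0x33→b12/s0 VC-HIT; vc=[2,10]
#13 0x2b→b10/s0 VC-HIT; vc=[2,12]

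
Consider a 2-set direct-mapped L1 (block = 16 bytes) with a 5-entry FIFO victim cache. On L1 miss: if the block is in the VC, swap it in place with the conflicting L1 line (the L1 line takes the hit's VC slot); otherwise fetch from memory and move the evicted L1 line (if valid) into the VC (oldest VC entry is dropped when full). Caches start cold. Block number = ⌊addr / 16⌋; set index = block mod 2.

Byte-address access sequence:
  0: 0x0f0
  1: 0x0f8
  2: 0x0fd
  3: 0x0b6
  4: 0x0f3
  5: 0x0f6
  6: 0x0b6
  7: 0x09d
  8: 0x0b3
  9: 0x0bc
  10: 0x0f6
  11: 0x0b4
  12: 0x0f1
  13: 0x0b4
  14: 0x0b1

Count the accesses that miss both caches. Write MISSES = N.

0: 0xf0 (blk 15, set 1) → MISS  vc=[]
1: 0xf8 (blk 15, set 1) → L1-HIT  vc=[]
2: 0xfd (blk 15, set 1) → L1-HIT  vc=[]
3: 0xb6 (blk 11, set 1) → MISS  vc=[15]
4: 0xf3 (blk 15, set 1) → VC-HIT  vc=[11]
5: 0xf6 (blk 15, set 1) → L1-HIT  vc=[11]
6: 0xb6 (blk 11, set 1) → VC-HIT  vc=[15]
7: 0x9d (blk 9, set 1) → MISS  vc=[15, 11]
8: 0xb3 (blk 11, set 1) → VC-HIT  vc=[15, 9]
9: 0xbc (blk 11, set 1) → L1-HIT  vc=[15, 9]
10: 0xf6 (blk 15, set 1) → VC-HIT  vc=[11, 9]
11: 0xb4 (blk 11, set 1) → VC-HIT  vc=[15, 9]
12: 0xf1 (blk 15, set 1) → VC-HIT  vc=[11, 9]
13: 0xb4 (blk 11, set 1) → VC-HIT  vc=[15, 9]
14: 0xb1 (blk 11, set 1) → L1-HIT  vc=[15, 9]

MISSES = 3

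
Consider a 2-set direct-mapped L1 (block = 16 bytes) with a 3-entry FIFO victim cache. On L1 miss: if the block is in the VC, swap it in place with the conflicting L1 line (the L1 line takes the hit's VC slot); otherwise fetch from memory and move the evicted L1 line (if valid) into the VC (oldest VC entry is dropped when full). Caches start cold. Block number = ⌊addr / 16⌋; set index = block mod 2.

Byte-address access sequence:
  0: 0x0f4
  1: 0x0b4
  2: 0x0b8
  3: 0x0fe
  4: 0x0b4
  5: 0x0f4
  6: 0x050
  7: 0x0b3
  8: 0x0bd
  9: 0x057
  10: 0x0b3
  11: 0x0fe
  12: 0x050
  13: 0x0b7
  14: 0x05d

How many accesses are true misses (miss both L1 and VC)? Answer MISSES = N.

MISSES = 3

0: 0xf4 (blk 15, set 1) → MISS  vc=[]
1: 0xb4 (blk 11, set 1) → MISS  vc=[15]
2: 0xb8 (blk 11, set 1) → L1-HIT  vc=[15]
3: 0xfe (blk 15, set 1) → VC-HIT  vc=[11]
4: 0xb4 (blk 11, set 1) → VC-HIT  vc=[15]
5: 0xf4 (blk 15, set 1) → VC-HIT  vc=[11]
6: 0x50 (blk 5, set 1) → MISS  vc=[11, 15]
7: 0xb3 (blk 11, set 1) → VC-HIT  vc=[5, 15]
8: 0xbd (blk 11, set 1) → L1-HIT  vc=[5, 15]
9: 0x57 (blk 5, set 1) → VC-HIT  vc=[11, 15]
10: 0xb3 (blk 11, set 1) → VC-HIT  vc=[5, 15]
11: 0xfe (blk 15, set 1) → VC-HIT  vc=[5, 11]
12: 0x50 (blk 5, set 1) → VC-HIT  vc=[15, 11]
13: 0xb7 (blk 11, set 1) → VC-HIT  vc=[15, 5]
14: 0x5d (blk 5, set 1) → VC-HIT  vc=[15, 11]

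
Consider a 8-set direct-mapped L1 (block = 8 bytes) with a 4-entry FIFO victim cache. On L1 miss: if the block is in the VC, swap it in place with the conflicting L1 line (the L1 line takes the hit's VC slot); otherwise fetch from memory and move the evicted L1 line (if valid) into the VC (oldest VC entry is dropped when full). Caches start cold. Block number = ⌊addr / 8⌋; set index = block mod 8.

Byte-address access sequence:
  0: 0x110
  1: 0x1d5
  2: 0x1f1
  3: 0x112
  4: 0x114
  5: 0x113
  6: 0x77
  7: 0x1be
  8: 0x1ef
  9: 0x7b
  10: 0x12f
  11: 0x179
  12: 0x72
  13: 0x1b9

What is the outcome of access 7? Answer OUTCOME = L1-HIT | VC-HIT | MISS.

  [0] addr=0x110 blk=34 s=2: MISS | VC []
  [1] addr=0x1d5 blk=58 s=2: MISS | VC [34]
  [2] addr=0x1f1 blk=62 s=6: MISS | VC [34]
  [3] addr=0x112 blk=34 s=2: VC-HIT | VC [58]
  [4] addr=0x114 blk=34 s=2: L1-HIT | VC [58]
  [5] addr=0x113 blk=34 s=2: L1-HIT | VC [58]
  [6] addr=0x77 blk=14 s=6: MISS | VC [58, 62]
  [7] addr=0x1be blk=55 s=7: MISS | VC [58, 62]
  [8] addr=0x1ef blk=61 s=5: MISS | VC [58, 62]
  [9] addr=0x7b blk=15 s=7: MISS | VC [58, 62, 55]
  [10] addr=0x12f blk=37 s=5: MISS | VC [58, 62, 55, 61]
  [11] addr=0x179 blk=47 s=7: MISS | VC [62, 55, 61, 15]
  [12] addr=0x72 blk=14 s=6: L1-HIT | VC [62, 55, 61, 15]
  [13] addr=0x1b9 blk=55 s=7: VC-HIT | VC [62, 47, 61, 15]

OUTCOME = MISS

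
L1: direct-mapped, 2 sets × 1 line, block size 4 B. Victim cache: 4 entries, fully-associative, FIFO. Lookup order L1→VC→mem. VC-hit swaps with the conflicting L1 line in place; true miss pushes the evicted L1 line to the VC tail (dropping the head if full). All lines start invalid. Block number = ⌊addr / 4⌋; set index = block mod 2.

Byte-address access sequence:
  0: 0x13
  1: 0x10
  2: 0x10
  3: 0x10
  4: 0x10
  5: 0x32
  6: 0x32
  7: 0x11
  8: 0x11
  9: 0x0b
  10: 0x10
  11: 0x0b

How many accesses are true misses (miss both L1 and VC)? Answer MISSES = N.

MISSES = 3

0: 0x13 (blk 4, set 0) → MISS  vc=[]
1: 0x10 (blk 4, set 0) → L1-HIT  vc=[]
2: 0x10 (blk 4, set 0) → L1-HIT  vc=[]
3: 0x10 (blk 4, set 0) → L1-HIT  vc=[]
4: 0x10 (blk 4, set 0) → L1-HIT  vc=[]
5: 0x32 (blk 12, set 0) → MISS  vc=[4]
6: 0x32 (blk 12, set 0) → L1-HIT  vc=[4]
7: 0x11 (blk 4, set 0) → VC-HIT  vc=[12]
8: 0x11 (blk 4, set 0) → L1-HIT  vc=[12]
9: 0xb (blk 2, set 0) → MISS  vc=[12, 4]
10: 0x10 (blk 4, set 0) → VC-HIT  vc=[12, 2]
11: 0xb (blk 2, set 0) → VC-HIT  vc=[12, 4]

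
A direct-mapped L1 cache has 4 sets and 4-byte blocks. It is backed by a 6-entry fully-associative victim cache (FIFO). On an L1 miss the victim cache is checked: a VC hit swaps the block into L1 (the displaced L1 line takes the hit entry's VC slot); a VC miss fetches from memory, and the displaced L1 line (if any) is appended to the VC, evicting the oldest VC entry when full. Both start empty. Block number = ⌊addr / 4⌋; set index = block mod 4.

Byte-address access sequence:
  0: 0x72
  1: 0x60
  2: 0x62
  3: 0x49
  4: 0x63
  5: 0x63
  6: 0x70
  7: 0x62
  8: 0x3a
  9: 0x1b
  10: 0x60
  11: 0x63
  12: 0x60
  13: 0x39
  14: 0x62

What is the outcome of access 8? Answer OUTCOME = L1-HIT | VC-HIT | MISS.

  [0] addr=0x72 blk=28 s=0: MISS | VC []
  [1] addr=0x60 blk=24 s=0: MISS | VC [28]
  [2] addr=0x62 blk=24 s=0: L1-HIT | VC [28]
  [3] addr=0x49 blk=18 s=2: MISS | VC [28]
  [4] addr=0x63 blk=24 s=0: L1-HIT | VC [28]
  [5] addr=0x63 blk=24 s=0: L1-HIT | VC [28]
  [6] addr=0x70 blk=28 s=0: VC-HIT | VC [24]
  [7] addr=0x62 blk=24 s=0: VC-HIT | VC [28]
  [8] addr=0x3a blk=14 s=2: MISS | VC [28, 18]
  [9] addr=0x1b blk=6 s=2: MISS | VC [28, 18, 14]
  [10] addr=0x60 blk=24 s=0: L1-HIT | VC [28, 18, 14]
  [11] addr=0x63 blk=24 s=0: L1-HIT | VC [28, 18, 14]
  [12] addr=0x60 blk=24 s=0: L1-HIT | VC [28, 18, 14]
  [13] addr=0x39 blk=14 s=2: VC-HIT | VC [28, 18, 6]
  [14] addr=0x62 blk=24 s=0: L1-HIT | VC [28, 18, 6]

OUTCOME = MISS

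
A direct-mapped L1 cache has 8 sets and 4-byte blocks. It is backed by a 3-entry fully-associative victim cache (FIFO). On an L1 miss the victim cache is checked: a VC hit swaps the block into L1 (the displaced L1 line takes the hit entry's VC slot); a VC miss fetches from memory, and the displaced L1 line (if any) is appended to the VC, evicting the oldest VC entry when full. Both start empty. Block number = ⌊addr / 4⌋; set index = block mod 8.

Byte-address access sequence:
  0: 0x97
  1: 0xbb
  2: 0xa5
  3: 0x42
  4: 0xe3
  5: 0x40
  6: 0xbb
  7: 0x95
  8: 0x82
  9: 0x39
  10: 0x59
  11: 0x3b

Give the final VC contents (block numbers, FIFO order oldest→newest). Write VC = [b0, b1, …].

0: 0x97 (blk 37, set 5) → MISS  vc=[]
1: 0xbb (blk 46, set 6) → MISS  vc=[]
2: 0xa5 (blk 41, set 1) → MISS  vc=[]
3: 0x42 (blk 16, set 0) → MISS  vc=[]
4: 0xe3 (blk 56, set 0) → MISS  vc=[16]
5: 0x40 (blk 16, set 0) → VC-HIT  vc=[56]
6: 0xbb (blk 46, set 6) → L1-HIT  vc=[56]
7: 0x95 (blk 37, set 5) → L1-HIT  vc=[56]
8: 0x82 (blk 32, set 0) → MISS  vc=[56, 16]
9: 0x39 (blk 14, set 6) → MISS  vc=[56, 16, 46]
10: 0x59 (blk 22, set 6) → MISS  vc=[16, 46, 14]
11: 0x3b (blk 14, set 6) → VC-HIT  vc=[16, 46, 22]

VC = [16, 46, 22]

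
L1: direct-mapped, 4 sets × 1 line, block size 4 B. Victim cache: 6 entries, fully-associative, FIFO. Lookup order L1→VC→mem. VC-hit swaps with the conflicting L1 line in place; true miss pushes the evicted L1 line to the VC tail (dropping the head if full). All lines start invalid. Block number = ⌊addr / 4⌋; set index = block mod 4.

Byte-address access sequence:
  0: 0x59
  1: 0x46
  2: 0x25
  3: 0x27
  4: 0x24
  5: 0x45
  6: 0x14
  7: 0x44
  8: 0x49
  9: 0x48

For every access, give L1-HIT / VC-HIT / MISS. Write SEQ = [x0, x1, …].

  [0] addr=0x59 blk=22 s=2: MISS | VC []
  [1] addr=0x46 blk=17 s=1: MISS | VC []
  [2] addr=0x25 blk=9 s=1: MISS | VC [17]
  [3] addr=0x27 blk=9 s=1: L1-HIT | VC [17]
  [4] addr=0x24 blk=9 s=1: L1-HIT | VC [17]
  [5] addr=0x45 blk=17 s=1: VC-HIT | VC [9]
  [6] addr=0x14 blk=5 s=1: MISS | VC [9, 17]
  [7] addr=0x44 blk=17 s=1: VC-HIT | VC [9, 5]
  [8] addr=0x49 blk=18 s=2: MISS | VC [9, 5, 22]
  [9] addr=0x48 blk=18 s=2: L1-HIT | VC [9, 5, 22]

SEQ = [MISS, MISS, MISS, L1-HIT, L1-HIT, VC-HIT, MISS, VC-HIT, MISS, L1-HIT]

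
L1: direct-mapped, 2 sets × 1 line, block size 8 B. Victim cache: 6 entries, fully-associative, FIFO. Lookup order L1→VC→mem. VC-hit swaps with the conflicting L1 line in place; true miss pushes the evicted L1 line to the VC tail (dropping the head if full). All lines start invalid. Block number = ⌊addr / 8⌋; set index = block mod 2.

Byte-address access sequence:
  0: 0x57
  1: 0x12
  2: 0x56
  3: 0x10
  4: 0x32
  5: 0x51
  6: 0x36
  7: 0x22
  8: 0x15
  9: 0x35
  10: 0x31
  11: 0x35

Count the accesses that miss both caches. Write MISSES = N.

MISSES = 4

0: 0x57 (blk 10, set 0) → MISS  vc=[]
1: 0x12 (blk 2, set 0) → MISS  vc=[10]
2: 0x56 (blk 10, set 0) → VC-HIT  vc=[2]
3: 0x10 (blk 2, set 0) → VC-HIT  vc=[10]
4: 0x32 (blk 6, set 0) → MISS  vc=[10, 2]
5: 0x51 (blk 10, set 0) → VC-HIT  vc=[6, 2]
6: 0x36 (blk 6, set 0) → VC-HIT  vc=[10, 2]
7: 0x22 (blk 4, set 0) → MISS  vc=[10, 2, 6]
8: 0x15 (blk 2, set 0) → VC-HIT  vc=[10, 4, 6]
9: 0x35 (blk 6, set 0) → VC-HIT  vc=[10, 4, 2]
10: 0x31 (blk 6, set 0) → L1-HIT  vc=[10, 4, 2]
11: 0x35 (blk 6, set 0) → L1-HIT  vc=[10, 4, 2]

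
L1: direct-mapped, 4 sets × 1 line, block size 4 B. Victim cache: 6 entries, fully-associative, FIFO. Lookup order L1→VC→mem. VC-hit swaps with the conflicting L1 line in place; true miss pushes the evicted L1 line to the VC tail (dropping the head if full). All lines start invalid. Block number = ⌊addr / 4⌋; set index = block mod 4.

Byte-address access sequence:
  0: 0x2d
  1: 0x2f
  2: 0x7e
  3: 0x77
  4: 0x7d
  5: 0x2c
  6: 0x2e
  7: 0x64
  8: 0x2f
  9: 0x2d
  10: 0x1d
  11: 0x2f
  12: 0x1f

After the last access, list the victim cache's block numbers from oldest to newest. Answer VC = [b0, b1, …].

#0 0x2d→b11/s3 MISS; vc=[]
#1 0x2f→b11/s3 L1-HIT; vc=[]
#2 0x7e→b31/s3 MISS; vc=[11]
#3 0x77→b29/s1 MISS; vc=[11]
#4 0x7d→b31/s3 L1-HIT; vc=[11]
#5 0x2c→b11/s3 VC-HIT; vc=[31]
#6 0x2e→b11/s3 L1-HIT; vc=[31]
#7 0x64→b25/s1 MISS; vc=[31,29]
#8 0x2f→b11/s3 L1-HIT; vc=[31,29]
#9 0x2d→b11/s3 L1-HIT; vc=[31,29]
#10 0x1d→b7/s3 MISS; vc=[31,29,11]
#11 0x2f→b11/s3 VC-HIT; vc=[31,29,7]
#12 0x1f→b7/s3 VC-HIT; vc=[31,29,11]

VC = [31, 29, 11]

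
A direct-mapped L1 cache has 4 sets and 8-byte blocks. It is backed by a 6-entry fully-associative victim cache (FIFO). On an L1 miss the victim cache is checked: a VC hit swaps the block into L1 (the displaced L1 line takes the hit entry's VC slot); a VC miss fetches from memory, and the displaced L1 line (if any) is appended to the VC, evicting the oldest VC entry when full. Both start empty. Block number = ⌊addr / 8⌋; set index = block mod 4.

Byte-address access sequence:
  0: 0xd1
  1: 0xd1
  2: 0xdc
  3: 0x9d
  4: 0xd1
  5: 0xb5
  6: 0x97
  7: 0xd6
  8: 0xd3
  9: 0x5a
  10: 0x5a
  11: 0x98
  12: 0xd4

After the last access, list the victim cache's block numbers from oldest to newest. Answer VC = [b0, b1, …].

  [0] addr=0xd1 blk=26 s=2: MISS | VC []
  [1] addr=0xd1 blk=26 s=2: L1-HIT | VC []
  [2] addr=0xdc blk=27 s=3: MISS | VC []
  [3] addr=0x9d blk=19 s=3: MISS | VC [27]
  [4] addr=0xd1 blk=26 s=2: L1-HIT | VC [27]
  [5] addr=0xb5 blk=22 s=2: MISS | VC [27, 26]
  [6] addr=0x97 blk=18 s=2: MISS | VC [27, 26, 22]
  [7] addr=0xd6 blk=26 s=2: VC-HIT | VC [27, 18, 22]
  [8] addr=0xd3 blk=26 s=2: L1-HIT | VC [27, 18, 22]
  [9] addr=0x5a blk=11 s=3: MISS | VC [27, 18, 22, 19]
  [10] addr=0x5a blk=11 s=3: L1-HIT | VC [27, 18, 22, 19]
  [11] addr=0x98 blk=19 s=3: VC-HIT | VC [27, 18, 22, 11]
  [12] addr=0xd4 blk=26 s=2: L1-HIT | VC [27, 18, 22, 11]

VC = [27, 18, 22, 11]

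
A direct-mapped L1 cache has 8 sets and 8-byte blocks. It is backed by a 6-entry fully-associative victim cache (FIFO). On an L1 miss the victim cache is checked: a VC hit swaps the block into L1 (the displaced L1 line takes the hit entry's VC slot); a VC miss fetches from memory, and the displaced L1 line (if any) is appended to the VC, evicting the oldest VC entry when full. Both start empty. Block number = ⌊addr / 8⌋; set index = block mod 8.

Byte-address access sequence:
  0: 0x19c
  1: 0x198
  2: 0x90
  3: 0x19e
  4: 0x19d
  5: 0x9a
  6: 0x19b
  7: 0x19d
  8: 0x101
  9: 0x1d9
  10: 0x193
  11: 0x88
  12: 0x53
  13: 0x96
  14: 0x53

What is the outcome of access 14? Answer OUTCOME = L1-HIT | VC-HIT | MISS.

OUTCOME = VC-HIT

  [0] addr=0x19c blk=51 s=3: MISS | VC []
  [1] addr=0x198 blk=51 s=3: L1-HIT | VC []
  [2] addr=0x90 blk=18 s=2: MISS | VC []
  [3] addr=0x19e blk=51 s=3: L1-HIT | VC []
  [4] addr=0x19d blk=51 s=3: L1-HIT | VC []
  [5] addr=0x9a blk=19 s=3: MISS | VC [51]
  [6] addr=0x19b blk=51 s=3: VC-HIT | VC [19]
  [7] addr=0x19d blk=51 s=3: L1-HIT | VC [19]
  [8] addr=0x101 blk=32 s=0: MISS | VC [19]
  [9] addr=0x1d9 blk=59 s=3: MISS | VC [19, 51]
  [10] addr=0x193 blk=50 s=2: MISS | VC [19, 51, 18]
  [11] addr=0x88 blk=17 s=1: MISS | VC [19, 51, 18]
  [12] addr=0x53 blk=10 s=2: MISS | VC [19, 51, 18, 50]
  [13] addr=0x96 blk=18 s=2: VC-HIT | VC [19, 51, 10, 50]
  [14] addr=0x53 blk=10 s=2: VC-HIT | VC [19, 51, 18, 50]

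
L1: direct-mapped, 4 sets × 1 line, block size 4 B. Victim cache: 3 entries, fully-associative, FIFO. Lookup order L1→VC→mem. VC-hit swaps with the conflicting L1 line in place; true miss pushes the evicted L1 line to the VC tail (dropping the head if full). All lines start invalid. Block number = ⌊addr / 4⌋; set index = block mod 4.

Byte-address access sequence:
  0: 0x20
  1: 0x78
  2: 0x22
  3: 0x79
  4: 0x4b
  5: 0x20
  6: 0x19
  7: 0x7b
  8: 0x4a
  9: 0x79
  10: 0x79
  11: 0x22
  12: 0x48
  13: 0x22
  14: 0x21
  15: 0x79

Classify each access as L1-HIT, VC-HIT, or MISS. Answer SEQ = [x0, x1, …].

SEQ = [MISS, MISS, L1-HIT, L1-HIT, MISS, L1-HIT, MISS, VC-HIT, VC-HIT, VC-HIT, L1-HIT, L1-HIT, VC-HIT, L1-HIT, L1-HIT, VC-HIT]

0: 0x20 (blk 8, set 0) → MISS  vc=[]
1: 0x78 (blk 30, set 2) → MISS  vc=[]
2: 0x22 (blk 8, set 0) → L1-HIT  vc=[]
3: 0x79 (blk 30, set 2) → L1-HIT  vc=[]
4: 0x4b (blk 18, set 2) → MISS  vc=[30]
5: 0x20 (blk 8, set 0) → L1-HIT  vc=[30]
6: 0x19 (blk 6, set 2) → MISS  vc=[30, 18]
7: 0x7b (blk 30, set 2) → VC-HIT  vc=[6, 18]
8: 0x4a (blk 18, set 2) → VC-HIT  vc=[6, 30]
9: 0x79 (blk 30, set 2) → VC-HIT  vc=[6, 18]
10: 0x79 (blk 30, set 2) → L1-HIT  vc=[6, 18]
11: 0x22 (blk 8, set 0) → L1-HIT  vc=[6, 18]
12: 0x48 (blk 18, set 2) → VC-HIT  vc=[6, 30]
13: 0x22 (blk 8, set 0) → L1-HIT  vc=[6, 30]
14: 0x21 (blk 8, set 0) → L1-HIT  vc=[6, 30]
15: 0x79 (blk 30, set 2) → VC-HIT  vc=[6, 18]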